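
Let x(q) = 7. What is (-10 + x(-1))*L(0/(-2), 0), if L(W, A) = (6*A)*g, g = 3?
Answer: 0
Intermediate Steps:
L(W, A) = 18*A (L(W, A) = (6*A)*3 = 18*A)
(-10 + x(-1))*L(0/(-2), 0) = (-10 + 7)*(18*0) = -3*0 = 0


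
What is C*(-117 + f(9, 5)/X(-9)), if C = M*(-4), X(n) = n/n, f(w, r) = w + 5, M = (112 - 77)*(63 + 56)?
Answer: 1715980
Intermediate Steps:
M = 4165 (M = 35*119 = 4165)
f(w, r) = 5 + w
X(n) = 1
C = -16660 (C = 4165*(-4) = -16660)
C*(-117 + f(9, 5)/X(-9)) = -16660*(-117 + (5 + 9)/1) = -16660*(-117 + 14*1) = -16660*(-117 + 14) = -16660*(-103) = 1715980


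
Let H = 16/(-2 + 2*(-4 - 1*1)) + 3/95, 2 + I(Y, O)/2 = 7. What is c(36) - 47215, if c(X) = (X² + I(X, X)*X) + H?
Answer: -12984686/285 ≈ -45560.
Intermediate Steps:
I(Y, O) = 10 (I(Y, O) = -4 + 2*7 = -4 + 14 = 10)
H = -371/285 (H = 16/(-2 + 2*(-4 - 1)) + 3*(1/95) = 16/(-2 + 2*(-5)) + 3/95 = 16/(-2 - 10) + 3/95 = 16/(-12) + 3/95 = 16*(-1/12) + 3/95 = -4/3 + 3/95 = -371/285 ≈ -1.3018)
c(X) = -371/285 + X² + 10*X (c(X) = (X² + 10*X) - 371/285 = -371/285 + X² + 10*X)
c(36) - 47215 = (-371/285 + 36² + 10*36) - 47215 = (-371/285 + 1296 + 360) - 47215 = 471589/285 - 47215 = -12984686/285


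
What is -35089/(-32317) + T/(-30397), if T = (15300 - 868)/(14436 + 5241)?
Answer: 20987028353497/19329501208773 ≈ 1.0858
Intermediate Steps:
T = 14432/19677 ≈ 0.73345
-35089/(-32317) + T/(-30397) = -35089/(-32317) + (14432/19677)/(-30397) = -35089*(-1/32317) + (14432/19677)*(-1/30397) = 35089/32317 - 14432/598121769 = 20987028353497/19329501208773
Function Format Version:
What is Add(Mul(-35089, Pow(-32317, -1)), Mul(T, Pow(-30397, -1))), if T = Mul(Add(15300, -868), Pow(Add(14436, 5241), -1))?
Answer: Rational(20987028353497, 19329501208773) ≈ 1.0858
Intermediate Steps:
T = Rational(14432, 19677) (T = Mul(14432, Pow(19677, -1)) = Mul(14432, Rational(1, 19677)) = Rational(14432, 19677) ≈ 0.73345)
Add(Mul(-35089, Pow(-32317, -1)), Mul(T, Pow(-30397, -1))) = Add(Mul(-35089, Pow(-32317, -1)), Mul(Rational(14432, 19677), Pow(-30397, -1))) = Add(Mul(-35089, Rational(-1, 32317)), Mul(Rational(14432, 19677), Rational(-1, 30397))) = Add(Rational(35089, 32317), Rational(-14432, 598121769)) = Rational(20987028353497, 19329501208773)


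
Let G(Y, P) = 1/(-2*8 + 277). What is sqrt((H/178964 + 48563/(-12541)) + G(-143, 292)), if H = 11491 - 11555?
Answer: I*sqrt(9219296484223841886802)/48815428647 ≈ 1.9669*I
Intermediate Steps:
H = -64
G(Y, P) = 1/261 (G(Y, P) = 1/(-16 + 277) = 1/261)
sqrt((H/178964 + 48563/(-12541)) + G(-143, 292)) = sqrt((-64/178964 + 48563/(-12541)) + 1/261) = sqrt((-64*1/178964 + 48563*(-1/12541)) + 1/261) = sqrt((-16/44741 - 48563/12541) + 1/261) = sqrt(-2172957839/561096881 + 1/261) = sqrt(-566580899098/146446285941) = I*sqrt(9219296484223841886802)/48815428647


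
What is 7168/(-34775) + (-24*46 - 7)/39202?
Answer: -319634961/1363249550 ≈ -0.23447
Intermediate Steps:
7168/(-34775) + (-24*46 - 7)/39202 = 7168*(-1/34775) + (-1104 - 7)*(1/39202) = -7168/34775 - 1111*1/39202 = -7168/34775 - 1111/39202 = -319634961/1363249550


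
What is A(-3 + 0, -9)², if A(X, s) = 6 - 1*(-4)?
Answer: 100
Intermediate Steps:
A(X, s) = 10 (A(X, s) = 6 + 4 = 10)
A(-3 + 0, -9)² = 10² = 100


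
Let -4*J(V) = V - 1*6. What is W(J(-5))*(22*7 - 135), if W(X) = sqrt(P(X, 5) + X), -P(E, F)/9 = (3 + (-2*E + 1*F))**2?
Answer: 19*I*sqrt(214)/2 ≈ 138.97*I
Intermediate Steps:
P(E, F) = -9*(3 + F - 2*E)**2 (P(E, F) = -9*(3 + (-2*E + 1*F))**2 = -9*(3 + (-2*E + F))**2 = -9*(3 + (F - 2*E))**2 = -9*(3 + F - 2*E)**2)
J(V) = 3/2 - V/4 (J(V) = -(V - 1*6)/4 = -(V - 6)/4 = -(-6 + V)/4 = 3/2 - V/4)
W(X) = sqrt(X - 9*(8 - 2*X)**2) (W(X) = sqrt(-9*(3 + 5 - 2*X)**2 + X) = sqrt(-9*(8 - 2*X)**2 + X) = sqrt(X - 9*(8 - 2*X)**2))
W(J(-5))*(22*7 - 135) = sqrt((3/2 - 1/4*(-5)) - 36*(4 - (3/2 - 1/4*(-5)))**2)*(22*7 - 135) = sqrt((3/2 + 5/4) - 36*(4 - (3/2 + 5/4))**2)*(154 - 135) = sqrt(11/4 - 36*(4 - 1*11/4)**2)*19 = sqrt(11/4 - 36*(4 - 11/4)**2)*19 = sqrt(11/4 - 36*(5/4)**2)*19 = sqrt(11/4 - 36*25/16)*19 = sqrt(11/4 - 225/4)*19 = sqrt(-107/2)*19 = (I*sqrt(214)/2)*19 = 19*I*sqrt(214)/2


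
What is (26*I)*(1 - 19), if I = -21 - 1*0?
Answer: 9828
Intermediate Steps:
I = -21 (I = -21 + 0 = -21)
(26*I)*(1 - 19) = (26*(-21))*(1 - 19) = -546*(-18) = 9828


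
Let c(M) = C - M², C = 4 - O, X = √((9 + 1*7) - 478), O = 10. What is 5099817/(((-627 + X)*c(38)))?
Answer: 96896523/17294150 + 1699939*I*√462/190235650 ≈ 5.6029 + 0.19207*I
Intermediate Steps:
X = I*√462 (X = √((9 + 7) - 478) = √(16 - 478) = √(-462) = I*√462 ≈ 21.494*I)
C = -6 (C = 4 - 1*10 = 4 - 10 = -6)
c(M) = -6 - M²
5099817/(((-627 + X)*c(38))) = 5099817/(((-627 + I*√462)*(-6 - 1*38²))) = 5099817/(((-627 + I*√462)*(-6 - 1*1444))) = 5099817/(((-627 + I*√462)*(-6 - 1444))) = 5099817/(((-627 + I*√462)*(-1450))) = 5099817/(909150 - 1450*I*√462)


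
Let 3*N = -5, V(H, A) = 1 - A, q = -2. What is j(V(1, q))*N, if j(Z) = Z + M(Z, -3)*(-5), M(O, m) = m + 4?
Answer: 10/3 ≈ 3.3333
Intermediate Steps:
M(O, m) = 4 + m
j(Z) = -5 + Z (j(Z) = Z + (4 - 3)*(-5) = Z + 1*(-5) = Z - 5 = -5 + Z)
N = -5/3 (N = (1/3)*(-5) = -5/3 ≈ -1.6667)
j(V(1, q))*N = (-5 + (1 - 1*(-2)))*(-5/3) = (-5 + (1 + 2))*(-5/3) = (-5 + 3)*(-5/3) = -2*(-5/3) = 10/3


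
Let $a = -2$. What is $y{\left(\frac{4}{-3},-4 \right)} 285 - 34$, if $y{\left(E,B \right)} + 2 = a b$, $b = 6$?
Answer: $-4024$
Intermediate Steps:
$y{\left(E,B \right)} = -14$ ($y{\left(E,B \right)} = -2 - 12 = -14$)
$y{\left(\frac{4}{-3},-4 \right)} 285 - 34 = \left(-14\right) 285 - 34 = -3990 - 34 = -4024$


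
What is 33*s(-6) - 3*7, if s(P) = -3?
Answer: -120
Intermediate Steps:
33*s(-6) - 3*7 = 33*(-3) - 3*7 = -99 - 21 = -120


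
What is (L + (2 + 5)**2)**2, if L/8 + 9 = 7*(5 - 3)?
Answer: 7921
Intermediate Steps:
L = 40 (L = -72 + 8*(7*(5 - 3)) = -72 + 8*(7*2) = -72 + 8*14 = -72 + 112 = 40)
(L + (2 + 5)**2)**2 = (40 + (2 + 5)**2)**2 = (40 + 7**2)**2 = (40 + 49)**2 = 89**2 = 7921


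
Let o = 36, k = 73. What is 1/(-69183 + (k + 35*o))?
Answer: -1/67850 ≈ -1.4738e-5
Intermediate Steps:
1/(-69183 + (k + 35*o)) = 1/(-69183 + (73 + 35*36)) = 1/(-69183 + (73 + 1260)) = 1/(-69183 + 1333) = 1/(-67850) = -1/67850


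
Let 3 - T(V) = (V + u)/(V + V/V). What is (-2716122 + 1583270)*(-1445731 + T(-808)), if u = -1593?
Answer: 1321703975976244/807 ≈ 1.6378e+12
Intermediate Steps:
T(V) = 3 - (-1593 + V)/(1 + V) (T(V) = 3 - (V - 1593)/(V + V/V) = 3 - (-1593 + V)/(V + 1) = 3 - (-1593 + V)/(1 + V))
(-2716122 + 1583270)*(-1445731 + T(-808)) = (-2716122 + 1583270)*(-1445731 + 2*(798 - 808)/(1 - 808)) = -1132852*(-1445731 + 2*(-10)/(-807)) = -1132852*(-1445731 + 2*(-1/807)*(-10)) = -1132852*(-1445731 + 20/807) = -1132852*(-1166704897/807) = 1321703975976244/807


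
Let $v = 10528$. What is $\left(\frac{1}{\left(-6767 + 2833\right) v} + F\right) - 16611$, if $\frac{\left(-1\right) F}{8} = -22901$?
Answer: $\frac{6899973271743}{41417152} \approx 1.666 \cdot 10^{5}$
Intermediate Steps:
$F = 183208$ ($F = \left(-8\right) \left(-22901\right) = 183208$)
$\left(\frac{1}{\left(-6767 + 2833\right) v} + F\right) - 16611 = \left(\frac{1}{\left(-6767 + 2833\right) 10528} + 183208\right) - 16611 = \left(\frac{1}{-3934} \cdot \frac{1}{10528} + 183208\right) - 16611 = \left(\left(- \frac{1}{3934}\right) \frac{1}{10528} + 183208\right) - 16611 = \left(- \frac{1}{41417152} + 183208\right) - 16611 = \frac{7587953583615}{41417152} - 16611 = \frac{6899973271743}{41417152}$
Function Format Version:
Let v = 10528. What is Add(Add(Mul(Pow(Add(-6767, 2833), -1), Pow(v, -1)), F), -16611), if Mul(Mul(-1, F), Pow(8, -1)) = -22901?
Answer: Rational(6899973271743, 41417152) ≈ 1.6660e+5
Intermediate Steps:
F = 183208 (F = Mul(-8, -22901) = 183208)
Add(Add(Mul(Pow(Add(-6767, 2833), -1), Pow(v, -1)), F), -16611) = Add(Add(Mul(Pow(Add(-6767, 2833), -1), Pow(10528, -1)), 183208), -16611) = Add(Add(Mul(Pow(-3934, -1), Rational(1, 10528)), 183208), -16611) = Add(Add(Mul(Rational(-1, 3934), Rational(1, 10528)), 183208), -16611) = Add(Add(Rational(-1, 41417152), 183208), -16611) = Add(Rational(7587953583615, 41417152), -16611) = Rational(6899973271743, 41417152)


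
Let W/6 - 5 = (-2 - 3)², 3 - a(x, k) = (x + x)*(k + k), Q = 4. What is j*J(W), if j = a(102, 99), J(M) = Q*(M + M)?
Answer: -58160160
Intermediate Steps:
a(x, k) = 3 - 4*k*x (a(x, k) = 3 - (x + x)*(k + k) = 3 - 2*x*2*k = 3 - 4*k*x)
W = 180 (W = 30 + 6*(-2 - 3)² = 30 + 6*(-5)² = 30 + 6*25 = 30 + 150 = 180)
J(M) = 8*M (J(M) = 4*(M + M) = 4*(2*M) = 8*M)
j = -40389 (j = 3 - 4*99*102 = 3 - 40392 = -40389)
j*J(W) = -323112*180 = -40389*1440 = -58160160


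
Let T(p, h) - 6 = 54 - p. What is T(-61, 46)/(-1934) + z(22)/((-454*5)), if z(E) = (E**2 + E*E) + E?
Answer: -218933/439018 ≈ -0.49869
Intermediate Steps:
T(p, h) = 60 - p (T(p, h) = 6 + (54 - p) = 60 - p)
z(E) = E + 2*E**2 (z(E) = (E**2 + E**2) + E = 2*E**2 + E = E + 2*E**2)
T(-61, 46)/(-1934) + z(22)/((-454*5)) = (60 - 1*(-61))/(-1934) + (22*(1 + 2*22))/((-454*5)) = (60 + 61)*(-1/1934) + (22*(1 + 44))/(-2270) = 121*(-1/1934) + (22*45)*(-1/2270) = -121/1934 + 990*(-1/2270) = -121/1934 - 99/227 = -218933/439018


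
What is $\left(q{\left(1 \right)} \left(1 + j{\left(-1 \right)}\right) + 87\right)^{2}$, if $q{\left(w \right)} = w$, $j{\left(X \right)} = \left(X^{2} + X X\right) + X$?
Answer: $7921$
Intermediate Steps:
$j{\left(X \right)} = X + 2 X^{2}$ ($j{\left(X \right)} = \left(X^{2} + X^{2}\right) + X = 2 X^{2} + X = X + 2 X^{2}$)
$\left(q{\left(1 \right)} \left(1 + j{\left(-1 \right)}\right) + 87\right)^{2} = \left(1 \left(1 - \left(1 + 2 \left(-1\right)\right)\right) + 87\right)^{2} = \left(1 \left(1 - \left(1 - 2\right)\right) + 87\right)^{2} = \left(1 \left(1 - -1\right) + 87\right)^{2} = \left(1 \left(1 + 1\right) + 87\right)^{2} = \left(1 \cdot 2 + 87\right)^{2} = \left(2 + 87\right)^{2} = 89^{2} = 7921$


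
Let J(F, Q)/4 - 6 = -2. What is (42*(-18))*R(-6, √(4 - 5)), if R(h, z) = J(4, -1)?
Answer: -12096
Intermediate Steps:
J(F, Q) = 16 (J(F, Q) = 24 + 4*(-2) = 24 - 8 = 16)
R(h, z) = 16
(42*(-18))*R(-6, √(4 - 5)) = (42*(-18))*16 = -756*16 = -12096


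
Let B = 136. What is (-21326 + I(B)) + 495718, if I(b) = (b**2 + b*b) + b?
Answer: 511520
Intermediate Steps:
I(b) = b + 2*b**2 (I(b) = (b**2 + b**2) + b = 2*b**2 + b = b + 2*b**2)
(-21326 + I(B)) + 495718 = (-21326 + 136*(1 + 2*136)) + 495718 = (-21326 + 136*(1 + 272)) + 495718 = (-21326 + 136*273) + 495718 = (-21326 + 37128) + 495718 = 15802 + 495718 = 511520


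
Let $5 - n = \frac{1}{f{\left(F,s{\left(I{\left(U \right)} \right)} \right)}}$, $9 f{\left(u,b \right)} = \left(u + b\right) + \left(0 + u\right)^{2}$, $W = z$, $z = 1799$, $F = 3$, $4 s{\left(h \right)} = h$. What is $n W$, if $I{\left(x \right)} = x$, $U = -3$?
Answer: $\frac{37779}{5} \approx 7555.8$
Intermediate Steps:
$s{\left(h \right)} = \frac{h}{4}$
$W = 1799$
$f{\left(u,b \right)} = \frac{b}{9} + \frac{u}{9} + \frac{u^{2}}{9}$ ($f{\left(u,b \right)} = \frac{\left(u + b\right) + \left(0 + u\right)^{2}}{9} = \frac{\left(b + u\right) + u^{2}}{9} = \frac{b + u + u^{2}}{9} = \frac{b}{9} + \frac{u}{9} + \frac{u^{2}}{9}$)
$n = \frac{21}{5}$ ($n = 5 - \frac{1}{\frac{\frac{1}{4} \left(-3\right)}{9} + \frac{1}{9} \cdot 3 + \frac{3^{2}}{9}} = 5 - \frac{1}{\frac{1}{9} \left(- \frac{3}{4}\right) + \frac{1}{3} + \frac{1}{9} \cdot 9} = 5 - \frac{1}{- \frac{1}{12} + \frac{1}{3} + 1} = 5 - \frac{1}{\frac{5}{4}} = 5 - \frac{4}{5} = \frac{21}{5} \approx 4.2$)
$n W = \frac{21}{5} \cdot 1799 = \frac{37779}{5}$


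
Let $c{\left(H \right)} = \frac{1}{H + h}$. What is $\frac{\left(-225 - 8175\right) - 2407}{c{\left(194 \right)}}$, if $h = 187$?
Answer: $-4117467$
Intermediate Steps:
$c{\left(H \right)} = \frac{1}{187 + H}$ ($c{\left(H \right)} = \frac{1}{H + 187} = \frac{1}{187 + H}$)
$\frac{\left(-225 - 8175\right) - 2407}{c{\left(194 \right)}} = \frac{\left(-225 - 8175\right) - 2407}{\frac{1}{187 + 194}} = \frac{-8400 - 2407}{\frac{1}{381}} = - 10807 \frac{1}{\frac{1}{381}} = \left(-10807\right) 381 = -4117467$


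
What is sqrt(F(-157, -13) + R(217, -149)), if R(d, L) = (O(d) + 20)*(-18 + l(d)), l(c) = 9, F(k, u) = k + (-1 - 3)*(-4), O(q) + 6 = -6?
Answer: I*sqrt(213) ≈ 14.595*I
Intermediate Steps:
O(q) = -12 (O(q) = -6 - 6 = -12)
F(k, u) = 16 + k (F(k, u) = k - 4*(-4) = k + 16 = 16 + k)
R(d, L) = -72 (R(d, L) = (-12 + 20)*(-18 + 9) = 8*(-9) = -72)
sqrt(F(-157, -13) + R(217, -149)) = sqrt((16 - 157) - 72) = sqrt(-141 - 72) = sqrt(-213) = I*sqrt(213)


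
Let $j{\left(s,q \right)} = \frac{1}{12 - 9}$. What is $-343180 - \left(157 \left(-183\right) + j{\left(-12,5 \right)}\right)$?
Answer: $- \frac{943348}{3} \approx -3.1445 \cdot 10^{5}$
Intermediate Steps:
$j{\left(s,q \right)} = \frac{1}{3}$
$-343180 - \left(157 \left(-183\right) + j{\left(-12,5 \right)}\right) = -343180 - \left(157 \left(-183\right) + \frac{1}{3}\right) = -343180 - \left(-28731 + \frac{1}{3}\right) = -343180 - - \frac{86192}{3} = -343180 + \frac{86192}{3} = - \frac{943348}{3}$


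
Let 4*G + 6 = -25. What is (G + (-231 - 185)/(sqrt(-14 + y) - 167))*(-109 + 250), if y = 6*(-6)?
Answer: -27646387/37252 + 97760*I*sqrt(2)/9313 ≈ -742.15 + 14.845*I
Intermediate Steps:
G = -31/4 (G = -3/2 + (1/4)*(-25) = -3/2 - 25/4 = -31/4 ≈ -7.7500)
y = -36
(G + (-231 - 185)/(sqrt(-14 + y) - 167))*(-109 + 250) = (-31/4 + (-231 - 185)/(sqrt(-14 - 36) - 167))*(-109 + 250) = (-31/4 - 416/(sqrt(-50) - 167))*141 = (-31/4 - 416/(5*I*sqrt(2) - 167))*141 = (-31/4 - 416/(-167 + 5*I*sqrt(2)))*141 = -4371/4 - 58656/(-167 + 5*I*sqrt(2))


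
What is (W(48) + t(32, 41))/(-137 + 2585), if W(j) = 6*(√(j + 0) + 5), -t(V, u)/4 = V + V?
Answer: -113/1224 + √3/102 ≈ -0.075339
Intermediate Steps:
t(V, u) = -8*V (t(V, u) = -4*(V + V) = -8*V)
W(j) = 30 + 6*√j (W(j) = 6*(√j + 5) = 6*(5 + √j) = 30 + 6*√j)
(W(48) + t(32, 41))/(-137 + 2585) = ((30 + 6*√48) - 8*32)/(-137 + 2585) = ((30 + 6*(4*√3)) - 256)/2448 = ((30 + 24*√3) - 256)*(1/2448) = (-226 + 24*√3)*(1/2448) = -113/1224 + √3/102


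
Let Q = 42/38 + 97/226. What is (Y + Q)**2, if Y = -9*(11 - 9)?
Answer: 4998914209/18438436 ≈ 271.11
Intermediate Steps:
Q = 6589/4294 (Q = 42*(1/38) + 97*(1/226) = 21/19 + 97/226 = 6589/4294 ≈ 1.5345)
Y = -18 (Y = -9*2 = -18)
(Y + Q)**2 = (-18 + 6589/4294)**2 = (-70703/4294)**2 = 4998914209/18438436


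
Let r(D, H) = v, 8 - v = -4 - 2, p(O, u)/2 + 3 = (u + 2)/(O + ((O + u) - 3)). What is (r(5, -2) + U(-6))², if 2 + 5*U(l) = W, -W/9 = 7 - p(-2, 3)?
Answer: 20449/100 ≈ 204.49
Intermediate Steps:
p(O, u) = -6 + 2*(2 + u)/(-3 + u + 2*O) (p(O, u) = -6 + 2*((u + 2)/(O + ((O + u) - 3))) = -6 + 2*((2 + u)/(O + (-3 + O + u))) = -6 + 2*((2 + u)/(-3 + u + 2*O)) = -6 + 2*(2 + u)/(-3 + u + 2*O))
v = 14 (v = 8 - (-4 - 2) = 8 - 1*(-6) = 8 + 6 = 14)
r(D, H) = 14
W = -279/2 (W = -9*(7 - 2*(11 - 6*(-2) - 2*3)/(-3 + 3 + 2*(-2))) = -9*(7 - 2*(11 + 12 - 6)/(-3 + 3 - 4)) = -9*(7 - 2*17/(-4)) = -9*(7 - 2*(-1)*17/4) = -9*(7 - 1*(-17/2)) = -9*(7 + 17/2) = -9*31/2 = -279/2 ≈ -139.50)
U(l) = -283/10 (U(l) = -⅖ + (⅕)*(-279/2) = -⅖ - 279/10 = -283/10)
(r(5, -2) + U(-6))² = (14 - 283/10)² = (-143/10)² = 20449/100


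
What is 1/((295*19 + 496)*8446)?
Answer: 1/51529046 ≈ 1.9407e-8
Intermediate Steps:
1/((295*19 + 496)*8446) = (1/8446)/(5605 + 496) = (1/8446)/6101 = (1/6101)*(1/8446) = 1/51529046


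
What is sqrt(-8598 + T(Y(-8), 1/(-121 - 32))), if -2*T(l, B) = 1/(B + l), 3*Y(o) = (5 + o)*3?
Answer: I*sqrt(1819301610)/460 ≈ 92.724*I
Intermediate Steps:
Y(o) = 5 + o (Y(o) = ((5 + o)*3)/3 = (15 + 3*o)/3 = 5 + o)
T(l, B) = -1/(2*(B + l))
sqrt(-8598 + T(Y(-8), 1/(-121 - 32))) = sqrt(-8598 - 1/(2/(-121 - 32) + 2*(5 - 8))) = sqrt(-8598 - 1/(2/(-153) + 2*(-3))) = sqrt(-8598 - 1/(2*(-1/153) - 6)) = sqrt(-8598 - 1/(-2/153 - 6)) = sqrt(-8598 - 1/(-920/153)) = sqrt(-8598 - 1*(-153/920)) = sqrt(-8598 + 153/920) = sqrt(-7910007/920) = I*sqrt(1819301610)/460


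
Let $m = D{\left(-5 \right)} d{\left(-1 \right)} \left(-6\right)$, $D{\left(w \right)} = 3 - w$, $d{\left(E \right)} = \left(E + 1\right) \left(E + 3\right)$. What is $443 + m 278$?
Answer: $443$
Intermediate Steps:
$d{\left(E \right)} = \left(1 + E\right) \left(3 + E\right)$
$m = 0$ ($m = \left(3 - -5\right) \left(3 + \left(-1\right)^{2} + 4 \left(-1\right)\right) \left(-6\right) = \left(3 + 5\right) \left(3 + 1 - 4\right) \left(-6\right) = 8 \cdot 0 \left(-6\right) = 0 \left(-6\right) = 0$)
$443 + m 278 = 443 + 0 \cdot 278 = 443 + 0 = 443$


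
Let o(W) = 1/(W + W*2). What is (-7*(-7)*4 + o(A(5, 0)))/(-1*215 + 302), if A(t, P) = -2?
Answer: 1175/522 ≈ 2.2510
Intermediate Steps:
o(W) = 1/(3*W) (o(W) = 1/(W + 2*W) = 1/(3*W))
(-7*(-7)*4 + o(A(5, 0)))/(-1*215 + 302) = (-7*(-7)*4 + (1/3)/(-2))/(-1*215 + 302) = (49*4 + (1/3)*(-1/2))/(-215 + 302) = (196 - 1/6)/87 = (1175/6)*(1/87) = 1175/522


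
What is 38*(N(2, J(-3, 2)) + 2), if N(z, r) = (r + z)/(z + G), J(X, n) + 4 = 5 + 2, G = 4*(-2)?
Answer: 133/3 ≈ 44.333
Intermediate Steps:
G = -8
J(X, n) = 3 (J(X, n) = -4 + (5 + 2) = -4 + 7 = 3)
N(z, r) = (r + z)/(-8 + z) (N(z, r) = (r + z)/(z - 8) = (r + z)/(-8 + z))
38*(N(2, J(-3, 2)) + 2) = 38*((3 + 2)/(-8 + 2) + 2) = 38*(5/(-6) + 2) = 38*(-⅙*5 + 2) = 38*(-⅚ + 2) = 38*(7/6) = 133/3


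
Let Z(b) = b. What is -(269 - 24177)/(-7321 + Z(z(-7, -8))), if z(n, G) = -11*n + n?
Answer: -23908/7251 ≈ -3.2972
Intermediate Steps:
z(n, G) = -10*n
-(269 - 24177)/(-7321 + Z(z(-7, -8))) = -(269 - 24177)/(-7321 - 10*(-7)) = -(-23908)/(-7321 + 70) = -(-23908)/(-7251) = -(-23908)*(-1)/7251 = -1*23908/7251 = -23908/7251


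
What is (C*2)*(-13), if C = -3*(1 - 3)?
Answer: -156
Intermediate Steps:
C = 6 (C = -3*(-2) = 6)
(C*2)*(-13) = (6*2)*(-13) = 12*(-13) = -156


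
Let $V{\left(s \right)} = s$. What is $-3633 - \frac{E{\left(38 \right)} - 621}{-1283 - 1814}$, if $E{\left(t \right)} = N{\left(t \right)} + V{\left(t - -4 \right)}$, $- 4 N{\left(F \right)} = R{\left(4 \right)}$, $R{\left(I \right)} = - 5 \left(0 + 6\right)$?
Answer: $- \frac{22503945}{6194} \approx -3633.2$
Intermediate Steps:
$R{\left(I \right)} = -30$ ($R{\left(I \right)} = \left(-5\right) 6 = -30$)
$N{\left(F \right)} = \frac{15}{2}$ ($N{\left(F \right)} = \left(- \frac{1}{4}\right) \left(-30\right) = \frac{15}{2}$)
$E{\left(t \right)} = \frac{23}{2} + t$ ($E{\left(t \right)} = \frac{15}{2} + \left(t - -4\right) = \frac{15}{2} + \left(t + 4\right) = \frac{15}{2} + \left(4 + t\right) = \frac{23}{2} + t$)
$-3633 - \frac{E{\left(38 \right)} - 621}{-1283 - 1814} = -3633 - \frac{\left(\frac{23}{2} + 38\right) - 621}{-1283 - 1814} = -3633 - \frac{\frac{99}{2} - 621}{-3097} = -3633 - \left(- \frac{1143}{2}\right) \left(- \frac{1}{3097}\right) = -3633 - \frac{1143}{6194} = - \frac{22503945}{6194}$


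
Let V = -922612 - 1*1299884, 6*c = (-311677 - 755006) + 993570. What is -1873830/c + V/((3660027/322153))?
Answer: -5811841176405876/29732839339 ≈ -1.9547e+5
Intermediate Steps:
c = -24371/2 (c = ((-311677 - 755006) + 993570)/6 = (-1066683 + 993570)/6 = (⅙)*(-73113) = -24371/2 ≈ -12186.)
V = -2222496 (V = -922612 - 1299884 = -2222496)
-1873830/c + V/((3660027/322153)) = -1873830/(-24371/2) - 2222496/(3660027/322153) = -1873830*(-2/24371) - 2222496/(3660027*(1/322153)) = 3747660/24371 - 2222496/3660027/322153 = 3747660/24371 - 2222496*322153/3660027 = 3747660/24371 - 238661251296/1220009 = -5811841176405876/29732839339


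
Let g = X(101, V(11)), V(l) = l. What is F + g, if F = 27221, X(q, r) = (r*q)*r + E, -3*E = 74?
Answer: 118252/3 ≈ 39417.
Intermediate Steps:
E = -74/3 (E = -⅓*74 = -74/3 ≈ -24.667)
X(q, r) = -74/3 + q*r² (X(q, r) = (r*q)*r - 74/3 = (q*r)*r - 74/3 = q*r² - 74/3 = -74/3 + q*r²)
g = 36589/3 (g = -74/3 + 101*11² = -74/3 + 101*121 = -74/3 + 12221 = 36589/3 ≈ 12196.)
F + g = 27221 + 36589/3 = 118252/3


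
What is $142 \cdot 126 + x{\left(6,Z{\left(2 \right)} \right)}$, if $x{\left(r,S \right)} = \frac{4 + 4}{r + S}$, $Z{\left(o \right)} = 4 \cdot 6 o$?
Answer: $\frac{483088}{27} \approx 17892.0$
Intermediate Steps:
$Z{\left(o \right)} = 24 o$
$x{\left(r,S \right)} = \frac{8}{S + r}$
$142 \cdot 126 + x{\left(6,Z{\left(2 \right)} \right)} = 142 \cdot 126 + \frac{8}{24 \cdot 2 + 6} = 17892 + \frac{8}{48 + 6} = 17892 + \frac{8}{54} = 17892 + 8 \cdot \frac{1}{54} = 17892 + \frac{4}{27} = \frac{483088}{27}$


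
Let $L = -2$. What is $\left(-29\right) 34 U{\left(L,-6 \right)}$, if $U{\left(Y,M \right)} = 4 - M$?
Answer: $-9860$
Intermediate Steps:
$\left(-29\right) 34 U{\left(L,-6 \right)} = \left(-29\right) 34 \left(4 - -6\right) = - 986 \left(4 + 6\right) = \left(-986\right) 10 = -9860$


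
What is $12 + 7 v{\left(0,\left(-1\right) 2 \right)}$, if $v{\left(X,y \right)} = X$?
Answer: $12$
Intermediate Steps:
$12 + 7 v{\left(0,\left(-1\right) 2 \right)} = 12 + 7 \cdot 0 = 12 + 0 = 12$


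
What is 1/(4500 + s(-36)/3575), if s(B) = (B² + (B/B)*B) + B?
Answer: 3575/16088724 ≈ 0.00022221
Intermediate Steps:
s(B) = B² + 2*B (s(B) = (B² + 1*B) + B = (B² + B) + B = (B + B²) + B = B² + 2*B)
1/(4500 + s(-36)/3575) = 1/(4500 - 36*(2 - 36)/3575) = 1/(4500 - 36*(-34)*(1/3575)) = 1/(4500 + 1224*(1/3575)) = 1/(4500 + 1224/3575) = 1/(16088724/3575) = 3575/16088724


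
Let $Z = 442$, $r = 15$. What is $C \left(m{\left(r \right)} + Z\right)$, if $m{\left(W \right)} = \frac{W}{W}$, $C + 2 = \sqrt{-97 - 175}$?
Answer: $-886 + 1772 i \sqrt{17} \approx -886.0 + 7306.1 i$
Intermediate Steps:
$C = -2 + 4 i \sqrt{17}$ ($C = -2 + \sqrt{-97 - 175} = -2 + \sqrt{-272} = -2 + 4 i \sqrt{17} \approx -2.0 + 16.492 i$)
$m{\left(W \right)} = 1$
$C \left(m{\left(r \right)} + Z\right) = \left(-2 + 4 i \sqrt{17}\right) \left(1 + 442\right) = \left(-2 + 4 i \sqrt{17}\right) 443 = -886 + 1772 i \sqrt{17}$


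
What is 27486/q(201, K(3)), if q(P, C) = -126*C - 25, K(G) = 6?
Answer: -27486/781 ≈ -35.193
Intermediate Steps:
q(P, C) = -25 - 126*C
27486/q(201, K(3)) = 27486/(-25 - 126*6) = 27486/(-25 - 756) = 27486/(-781) = 27486*(-1/781) = -27486/781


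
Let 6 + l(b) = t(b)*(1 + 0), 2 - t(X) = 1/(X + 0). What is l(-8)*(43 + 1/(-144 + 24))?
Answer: -159929/960 ≈ -166.59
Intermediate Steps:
t(X) = 2 - 1/X (t(X) = 2 - 1/(X + 0) = 2 - 1/X)
l(b) = -4 - 1/b (l(b) = -6 + (2 - 1/b)*(1 + 0) = -6 + (2 - 1/b)*1 = -6 + (2 - 1/b) = -4 - 1/b)
l(-8)*(43 + 1/(-144 + 24)) = (-4 - 1/(-8))*(43 + 1/(-144 + 24)) = (-4 - 1*(-⅛))*(43 + 1/(-120)) = (-4 + ⅛)*(43 - 1/120) = -31/8*5159/120 = -159929/960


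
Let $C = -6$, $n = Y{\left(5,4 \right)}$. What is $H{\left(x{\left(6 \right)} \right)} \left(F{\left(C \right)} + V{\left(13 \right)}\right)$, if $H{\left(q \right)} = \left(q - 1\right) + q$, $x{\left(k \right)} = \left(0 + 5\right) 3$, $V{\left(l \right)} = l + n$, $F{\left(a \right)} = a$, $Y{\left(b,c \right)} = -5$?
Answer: $58$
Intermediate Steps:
$n = -5$
$V{\left(l \right)} = -5 + l$ ($V{\left(l \right)} = l - 5 = -5 + l$)
$x{\left(k \right)} = 15$ ($x{\left(k \right)} = 5 \cdot 3 = 15$)
$H{\left(q \right)} = -1 + 2 q$ ($H{\left(q \right)} = \left(-1 + q\right) + q = -1 + 2 q$)
$H{\left(x{\left(6 \right)} \right)} \left(F{\left(C \right)} + V{\left(13 \right)}\right) = \left(-1 + 2 \cdot 15\right) \left(-6 + \left(-5 + 13\right)\right) = \left(-1 + 30\right) \left(-6 + 8\right) = 29 \cdot 2 = 58$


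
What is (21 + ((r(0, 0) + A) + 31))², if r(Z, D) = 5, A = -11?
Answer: 2116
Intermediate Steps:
(21 + ((r(0, 0) + A) + 31))² = (21 + ((5 - 11) + 31))² = (21 + (-6 + 31))² = (21 + 25)² = 46² = 2116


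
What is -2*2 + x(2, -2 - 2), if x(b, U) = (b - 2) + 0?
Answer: -4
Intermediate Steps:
x(b, U) = -2 + b (x(b, U) = (-2 + b) + 0 = -2 + b)
-2*2 + x(2, -2 - 2) = -2*2 + (-2 + 2) = -4 + 0 = -4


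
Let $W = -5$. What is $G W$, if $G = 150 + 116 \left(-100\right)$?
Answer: $57250$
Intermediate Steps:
$G = -11450$ ($G = 150 - 11600 = -11450$)
$G W = \left(-11450\right) \left(-5\right) = 57250$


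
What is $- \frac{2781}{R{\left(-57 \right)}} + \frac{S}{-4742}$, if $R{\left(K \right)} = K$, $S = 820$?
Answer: $\frac{2190127}{45049} \approx 48.617$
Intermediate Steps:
$- \frac{2781}{R{\left(-57 \right)}} + \frac{S}{-4742} = - \frac{2781}{-57} + \frac{820}{-4742} = \left(-2781\right) \left(- \frac{1}{57}\right) + 820 \left(- \frac{1}{4742}\right) = \frac{927}{19} - \frac{410}{2371} = \frac{2190127}{45049}$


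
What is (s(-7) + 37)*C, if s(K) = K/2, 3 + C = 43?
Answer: 1340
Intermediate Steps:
C = 40 (C = -3 + 43 = 40)
s(K) = K/2 (s(K) = K*(½) = K/2)
(s(-7) + 37)*C = ((½)*(-7) + 37)*40 = (-7/2 + 37)*40 = (67/2)*40 = 1340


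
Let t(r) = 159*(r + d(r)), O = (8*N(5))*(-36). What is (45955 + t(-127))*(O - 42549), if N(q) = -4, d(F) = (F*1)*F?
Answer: -107229531381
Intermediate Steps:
d(F) = F² (d(F) = F*F = F²)
O = 1152 (O = (8*(-4))*(-36) = -32*(-36) = 1152)
t(r) = 159*r + 159*r² (t(r) = 159*(r + r²) = 159*r + 159*r²)
(45955 + t(-127))*(O - 42549) = (45955 + 159*(-127)*(1 - 127))*(1152 - 42549) = (45955 + 159*(-127)*(-126))*(-41397) = (45955 + 2544318)*(-41397) = 2590273*(-41397) = -107229531381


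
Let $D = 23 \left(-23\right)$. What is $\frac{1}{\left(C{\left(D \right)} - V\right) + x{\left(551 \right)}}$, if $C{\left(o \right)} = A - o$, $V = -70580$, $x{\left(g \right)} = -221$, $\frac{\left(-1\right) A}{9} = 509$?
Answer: $\frac{1}{66307} \approx 1.5081 \cdot 10^{-5}$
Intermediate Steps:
$A = -4581$ ($A = \left(-9\right) 509 = -4581$)
$D = -529$
$C{\left(o \right)} = -4581 - o$
$\frac{1}{\left(C{\left(D \right)} - V\right) + x{\left(551 \right)}} = \frac{1}{\left(\left(-4581 - -529\right) - -70580\right) - 221} = \frac{1}{\left(\left(-4581 + 529\right) + 70580\right) - 221} = \frac{1}{\left(-4052 + 70580\right) - 221} = \frac{1}{66528 - 221} = \frac{1}{66307}$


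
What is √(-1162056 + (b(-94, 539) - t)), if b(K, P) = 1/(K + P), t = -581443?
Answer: 4*I*√7185993055/445 ≈ 761.98*I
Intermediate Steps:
√(-1162056 + (b(-94, 539) - t)) = √(-1162056 + (1/(-94 + 539) - 1*(-581443))) = √(-1162056 + (1/445 + 581443)) = √(-1162056 + 258742136/445) = √(-258372784/445) = 4*I*√7185993055/445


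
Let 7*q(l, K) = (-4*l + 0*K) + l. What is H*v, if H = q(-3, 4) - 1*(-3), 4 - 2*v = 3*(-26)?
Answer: 1230/7 ≈ 175.71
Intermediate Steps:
q(l, K) = -3*l/7 (q(l, K) = ((-4*l + 0*K) + l)/7 = ((-4*l + 0) + l)/7 = (-4*l + l)/7 = (-3*l)/7 = -3*l/7)
v = 41 (v = 2 - 3*(-26)/2 = 2 - ½*(-78) = 2 + 39 = 41)
H = 30/7 (H = -3/7*(-3) - 1*(-3) = 9/7 + 3 = 30/7 ≈ 4.2857)
H*v = (30/7)*41 = 1230/7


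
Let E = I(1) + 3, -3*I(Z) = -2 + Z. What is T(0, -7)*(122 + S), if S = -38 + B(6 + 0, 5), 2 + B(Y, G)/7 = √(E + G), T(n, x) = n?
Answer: 0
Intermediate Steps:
I(Z) = ⅔ - Z/3 (I(Z) = -(-2 + Z)/3 = ⅔ - Z/3)
E = 10/3 (E = (⅔ - ⅓*1) + 3 = (⅔ - ⅓) + 3 = ⅓ + 3 = 10/3 ≈ 3.3333)
B(Y, G) = -14 + 7*√(10/3 + G)
S = -52 + 35*√3/3 (S = -38 + (-14 + 7*√(30 + 9*5)/3) = -38 + (-14 + 7*√(30 + 45)/3) = -38 + (-14 + 7*√75/3) = -38 + (-14 + 7*(5*√3)/3) = -38 + (-14 + 35*√3/3) = -52 + 35*√3/3 ≈ -31.793)
T(0, -7)*(122 + S) = 0*(122 + (-52 + 35*√3/3)) = 0*(70 + 35*√3/3) = 0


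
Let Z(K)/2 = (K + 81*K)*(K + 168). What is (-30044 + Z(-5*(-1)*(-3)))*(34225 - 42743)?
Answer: 3461919632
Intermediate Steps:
Z(K) = 164*K*(168 + K) (Z(K) = 2*((K + 81*K)*(K + 168)) = 2*((82*K)*(168 + K)) = 2*(82*K*(168 + K)) = 164*K*(168 + K))
(-30044 + Z(-5*(-1)*(-3)))*(34225 - 42743) = (-30044 + 164*(-5*(-1)*(-3))*(168 - 5*(-1)*(-3)))*(34225 - 42743) = (-30044 + 164*(5*(-3))*(168 + 5*(-3)))*(-8518) = (-30044 + 164*(-15)*(168 - 15))*(-8518) = (-30044 + 164*(-15)*153)*(-8518) = (-30044 - 376380)*(-8518) = -406424*(-8518) = 3461919632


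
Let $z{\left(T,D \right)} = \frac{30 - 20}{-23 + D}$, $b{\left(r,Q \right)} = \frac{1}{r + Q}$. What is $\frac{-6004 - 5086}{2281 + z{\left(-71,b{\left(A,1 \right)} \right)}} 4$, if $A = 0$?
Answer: $- \frac{243980}{12543} \approx -19.451$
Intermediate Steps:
$b{\left(r,Q \right)} = \frac{1}{Q + r}$
$z{\left(T,D \right)} = \frac{10}{-23 + D}$
$\frac{-6004 - 5086}{2281 + z{\left(-71,b{\left(A,1 \right)} \right)}} 4 = \frac{-6004 - 5086}{2281 + \frac{10}{-23 + \frac{1}{1 + 0}}} \cdot 4 = - \frac{11090}{2281 + \frac{10}{-23 + 1^{-1}}} \cdot 4 = - \frac{11090}{2281 + \frac{10}{-23 + 1}} \cdot 4 = - \frac{11090}{2281 + \frac{10}{-22}} \cdot 4 = - \frac{11090}{2281 + 10 \left(- \frac{1}{22}\right)} 4 = - \frac{11090}{2281 - \frac{5}{11}} \cdot 4 = - \frac{11090}{\frac{25086}{11}} \cdot 4 = \left(-11090\right) \frac{11}{25086} \cdot 4 = \left(- \frac{60995}{12543}\right) 4 = - \frac{243980}{12543}$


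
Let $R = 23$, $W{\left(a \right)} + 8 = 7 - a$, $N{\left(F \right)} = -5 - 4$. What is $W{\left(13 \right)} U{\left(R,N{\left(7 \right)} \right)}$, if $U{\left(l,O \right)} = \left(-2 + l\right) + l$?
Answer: $-616$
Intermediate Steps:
$N{\left(F \right)} = -9$ ($N{\left(F \right)} = -5 - 4 = -9$)
$W{\left(a \right)} = -1 - a$ ($W{\left(a \right)} = -8 - \left(-7 + a\right) = -1 - a$)
$U{\left(l,O \right)} = -2 + 2 l$
$W{\left(13 \right)} U{\left(R,N{\left(7 \right)} \right)} = \left(-1 - 13\right) \left(-2 + 2 \cdot 23\right) = \left(-1 - 13\right) \left(-2 + 46\right) = \left(-14\right) 44 = -616$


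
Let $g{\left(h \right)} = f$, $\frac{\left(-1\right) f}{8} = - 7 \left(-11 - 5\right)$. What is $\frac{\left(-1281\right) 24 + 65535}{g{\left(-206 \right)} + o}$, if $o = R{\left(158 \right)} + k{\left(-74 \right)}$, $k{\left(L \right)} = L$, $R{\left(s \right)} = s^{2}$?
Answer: $\frac{11597}{7998} \approx 1.45$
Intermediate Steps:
$f = -896$ ($f = - 8 \left(- 7 \left(-11 - 5\right)\right) = - 8 \left(\left(-7\right) \left(-16\right)\right) = \left(-8\right) 112 = -896$)
$g{\left(h \right)} = -896$
$o = 24890$ ($o = 158^{2} - 74 = 24964 - 74 = 24890$)
$\frac{\left(-1281\right) 24 + 65535}{g{\left(-206 \right)} + o} = \frac{\left(-1281\right) 24 + 65535}{-896 + 24890} = \frac{-30744 + 65535}{23994} = 34791 \cdot \frac{1}{23994} = \frac{11597}{7998}$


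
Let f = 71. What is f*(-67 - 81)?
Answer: -10508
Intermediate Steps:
f*(-67 - 81) = 71*(-67 - 81) = 71*(-148) = -10508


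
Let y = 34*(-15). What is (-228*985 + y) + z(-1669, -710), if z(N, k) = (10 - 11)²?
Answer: -225089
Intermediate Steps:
y = -510
z(N, k) = 1 (z(N, k) = (-1)² = 1)
(-228*985 + y) + z(-1669, -710) = (-228*985 - 510) + 1 = (-224580 - 510) + 1 = -225090 + 1 = -225089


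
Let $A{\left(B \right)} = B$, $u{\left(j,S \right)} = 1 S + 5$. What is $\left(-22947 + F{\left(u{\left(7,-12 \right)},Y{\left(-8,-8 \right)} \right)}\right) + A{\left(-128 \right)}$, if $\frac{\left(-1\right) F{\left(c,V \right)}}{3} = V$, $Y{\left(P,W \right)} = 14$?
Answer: $-23117$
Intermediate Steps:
$u{\left(j,S \right)} = 5 + S$ ($u{\left(j,S \right)} = S + 5 = 5 + S$)
$F{\left(c,V \right)} = - 3 V$
$\left(-22947 + F{\left(u{\left(7,-12 \right)},Y{\left(-8,-8 \right)} \right)}\right) + A{\left(-128 \right)} = \left(-22947 - 42\right) - 128 = -22989 - 128 = -23117$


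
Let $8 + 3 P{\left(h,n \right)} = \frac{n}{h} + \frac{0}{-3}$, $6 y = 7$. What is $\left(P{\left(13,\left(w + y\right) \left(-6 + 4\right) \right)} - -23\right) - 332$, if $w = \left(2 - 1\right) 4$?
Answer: $- \frac{36496}{117} \approx -311.93$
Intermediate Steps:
$y = \frac{7}{6}$ ($y = \frac{1}{6} \cdot 7 = \frac{7}{6} \approx 1.1667$)
$w = 4$ ($w = 1 \cdot 4 = 4$)
$P{\left(h,n \right)} = - \frac{8}{3} + \frac{n}{3 h}$ ($P{\left(h,n \right)} = - \frac{8}{3} + \frac{\frac{n}{h} + \frac{0}{-3}}{3} = - \frac{8}{3} + \frac{\frac{n}{h} + 0 \left(- \frac{1}{3}\right)}{3} = - \frac{8}{3} + \frac{\frac{n}{h} + 0}{3} = - \frac{8}{3} + \frac{n \frac{1}{h}}{3} = - \frac{8}{3} + \frac{n}{3 h}$)
$\left(P{\left(13,\left(w + y\right) \left(-6 + 4\right) \right)} - -23\right) - 332 = \left(\frac{\left(4 + \frac{7}{6}\right) \left(-6 + 4\right) - 104}{3 \cdot 13} - -23\right) - 332 = \left(\frac{1}{3} \cdot \frac{1}{13} \left(\frac{31}{6} \left(-2\right) - 104\right) + 23\right) - 332 = \left(\frac{1}{3} \cdot \frac{1}{13} \left(- \frac{31}{3} - 104\right) + 23\right) - 332 = \left(\frac{1}{3} \cdot \frac{1}{13} \left(- \frac{343}{3}\right) + 23\right) - 332 = \left(- \frac{343}{117} + 23\right) - 332 = \frac{2348}{117} - 332 = - \frac{36496}{117}$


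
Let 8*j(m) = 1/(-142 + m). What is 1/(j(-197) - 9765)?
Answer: -2712/26482681 ≈ -0.00010241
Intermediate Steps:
j(m) = 1/(8*(-142 + m))
1/(j(-197) - 9765) = 1/(1/(8*(-142 - 197)) - 9765) = 1/((⅛)/(-339) - 9765) = 1/((⅛)*(-1/339) - 9765) = 1/(-1/2712 - 9765) = 1/(-26482681/2712) = -2712/26482681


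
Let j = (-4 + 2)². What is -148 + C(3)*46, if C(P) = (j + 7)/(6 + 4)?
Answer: -487/5 ≈ -97.400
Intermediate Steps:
j = 4 (j = (-2)² = 4)
C(P) = 11/10 (C(P) = (4 + 7)/(6 + 4) = 11/10)
-148 + C(3)*46 = -148 + (11/10)*46 = -148 + 253/5 = -487/5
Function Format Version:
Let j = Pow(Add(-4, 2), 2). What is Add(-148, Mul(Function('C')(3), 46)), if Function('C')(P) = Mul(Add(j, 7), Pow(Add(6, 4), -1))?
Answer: Rational(-487, 5) ≈ -97.400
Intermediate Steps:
j = 4 (j = Pow(-2, 2) = 4)
Function('C')(P) = Rational(11, 10) (Function('C')(P) = Mul(Add(4, 7), Pow(Add(6, 4), -1)) = Mul(11, Pow(10, -1)) = Mul(11, Rational(1, 10)) = Rational(11, 10))
Add(-148, Mul(Function('C')(3), 46)) = Add(-148, Mul(Rational(11, 10), 46)) = Add(-148, Rational(253, 5)) = Rational(-487, 5)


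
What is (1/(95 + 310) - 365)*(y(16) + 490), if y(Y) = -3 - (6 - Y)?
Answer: -73468528/405 ≈ -1.8140e+5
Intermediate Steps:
y(Y) = -9 + Y (y(Y) = -3 + (-6 + Y) = -9 + Y)
(1/(95 + 310) - 365)*(y(16) + 490) = (1/(95 + 310) - 365)*((-9 + 16) + 490) = (1/405 - 365)*(7 + 490) = (1/405 - 365)*497 = -147824/405*497 = -73468528/405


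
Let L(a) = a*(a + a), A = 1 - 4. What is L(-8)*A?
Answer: -384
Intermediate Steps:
A = -3
L(a) = 2*a² (L(a) = a*(2*a) = 2*a²)
L(-8)*A = (2*(-8)²)*(-3) = (2*64)*(-3) = 128*(-3) = -384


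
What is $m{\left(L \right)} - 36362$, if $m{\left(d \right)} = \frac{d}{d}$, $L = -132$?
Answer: $-36361$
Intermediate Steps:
$m{\left(d \right)} = 1$
$m{\left(L \right)} - 36362 = 1 - 36362 = -36361$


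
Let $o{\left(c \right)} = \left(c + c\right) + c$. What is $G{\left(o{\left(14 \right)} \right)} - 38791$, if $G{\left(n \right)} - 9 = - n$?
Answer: $-38824$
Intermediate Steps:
$o{\left(c \right)} = 3 c$ ($o{\left(c \right)} = 2 c + c = 3 c$)
$G{\left(n \right)} = 9 - n$
$G{\left(o{\left(14 \right)} \right)} - 38791 = \left(9 - 3 \cdot 14\right) - 38791 = \left(9 - 42\right) - 38791 = -33 - 38791 = -38824$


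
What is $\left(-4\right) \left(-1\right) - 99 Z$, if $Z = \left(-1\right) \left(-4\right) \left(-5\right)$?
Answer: $1984$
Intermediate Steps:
$Z = -20$ ($Z = 4 \left(-5\right) = -20$)
$\left(-4\right) \left(-1\right) - 99 Z = \left(-4\right) \left(-1\right) - -1980 = 4 + 1980 = 1984$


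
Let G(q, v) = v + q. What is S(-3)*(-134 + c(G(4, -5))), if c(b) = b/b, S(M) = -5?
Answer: 665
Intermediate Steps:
G(q, v) = q + v
c(b) = 1
S(-3)*(-134 + c(G(4, -5))) = -5*(-134 + 1) = -5*(-133) = 665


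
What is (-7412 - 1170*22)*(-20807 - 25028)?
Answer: 1519521920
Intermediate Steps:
(-7412 - 1170*22)*(-20807 - 25028) = (-7412 - 25740)*(-45835) = -33152*(-45835) = 1519521920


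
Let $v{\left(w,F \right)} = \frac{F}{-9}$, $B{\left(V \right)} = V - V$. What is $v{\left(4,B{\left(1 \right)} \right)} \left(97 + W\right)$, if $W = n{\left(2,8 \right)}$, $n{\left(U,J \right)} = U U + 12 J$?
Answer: $0$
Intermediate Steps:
$n{\left(U,J \right)} = U^{2} + 12 J$
$W = 100$ ($W = 2^{2} + 12 \cdot 8 = 4 + 96 = 100$)
$B{\left(V \right)} = 0$
$v{\left(w,F \right)} = - \frac{F}{9}$ ($v{\left(w,F \right)} = F \left(- \frac{1}{9}\right) = - \frac{F}{9}$)
$v{\left(4,B{\left(1 \right)} \right)} \left(97 + W\right) = \left(- \frac{1}{9}\right) 0 \left(97 + 100\right) = 0 \cdot 197 = 0$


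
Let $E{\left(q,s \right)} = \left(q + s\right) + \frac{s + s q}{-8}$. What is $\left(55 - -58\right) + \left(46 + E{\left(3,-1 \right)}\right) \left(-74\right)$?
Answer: $-3476$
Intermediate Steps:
$E{\left(q,s \right)} = q + \frac{7 s}{8} - \frac{q s}{8}$ ($E{\left(q,s \right)} = \left(q + s\right) + \left(s + q s\right) \left(- \frac{1}{8}\right) = \left(q + s\right) - \left(\frac{s}{8} + \frac{q s}{8}\right) = q + \frac{7 s}{8} - \frac{q s}{8}$)
$\left(55 - -58\right) + \left(46 + E{\left(3,-1 \right)}\right) \left(-74\right) = \left(55 - -58\right) + \left(46 + \left(3 + \frac{7}{8} \left(-1\right) - \frac{3}{8} \left(-1\right)\right)\right) \left(-74\right) = \left(55 + 58\right) + \left(46 + \left(3 - \frac{7}{8} + \frac{3}{8}\right)\right) \left(-74\right) = 113 + \left(46 + \frac{5}{2}\right) \left(-74\right) = 113 + \frac{97}{2} \left(-74\right) = 113 - 3589 = -3476$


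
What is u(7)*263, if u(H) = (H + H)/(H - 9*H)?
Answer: -263/4 ≈ -65.750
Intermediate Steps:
u(H) = -¼ (u(H) = (2*H)/((-8*H)) = (2*H)*(-1/(8*H)) = -¼)
u(7)*263 = -¼*263 = -263/4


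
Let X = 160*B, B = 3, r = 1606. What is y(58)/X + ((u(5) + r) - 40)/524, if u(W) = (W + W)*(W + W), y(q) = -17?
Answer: 197693/62880 ≈ 3.1440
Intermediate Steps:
u(W) = 4*W² (u(W) = (2*W)*(2*W) = 4*W²)
X = 480 (X = 160*3 = 480)
y(58)/X + ((u(5) + r) - 40)/524 = -17/480 + ((4*5² + 1606) - 40)/524 = -17*1/480 + ((4*25 + 1606) - 40)*(1/524) = -17/480 + ((100 + 1606) - 40)*(1/524) = -17/480 + (1706 - 40)*(1/524) = -17/480 + 1666*(1/524) = -17/480 + 833/262 = 197693/62880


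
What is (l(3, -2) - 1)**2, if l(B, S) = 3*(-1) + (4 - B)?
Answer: 9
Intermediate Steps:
l(B, S) = 1 - B (l(B, S) = -3 + (4 - B) = 1 - B)
(l(3, -2) - 1)**2 = ((1 - 1*3) - 1)**2 = ((1 - 3) - 1)**2 = (-2 - 1)**2 = (-3)**2 = 9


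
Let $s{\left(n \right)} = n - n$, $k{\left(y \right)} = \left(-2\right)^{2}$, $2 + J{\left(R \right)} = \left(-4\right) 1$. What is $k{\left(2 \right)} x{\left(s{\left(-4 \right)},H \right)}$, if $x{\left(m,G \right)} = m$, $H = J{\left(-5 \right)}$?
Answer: $0$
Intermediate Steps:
$J{\left(R \right)} = -6$ ($J{\left(R \right)} = -2 - 4 = -6$)
$H = -6$
$k{\left(y \right)} = 4$
$s{\left(n \right)} = 0$
$k{\left(2 \right)} x{\left(s{\left(-4 \right)},H \right)} = 4 \cdot 0 = 0$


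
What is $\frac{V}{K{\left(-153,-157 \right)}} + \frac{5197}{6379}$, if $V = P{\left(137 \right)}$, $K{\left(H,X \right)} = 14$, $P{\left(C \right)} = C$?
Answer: $\frac{946681}{89306} \approx 10.6$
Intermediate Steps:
$V = 137$
$\frac{V}{K{\left(-153,-157 \right)}} + \frac{5197}{6379} = \frac{137}{14} + \frac{5197}{6379} = \frac{946681}{89306}$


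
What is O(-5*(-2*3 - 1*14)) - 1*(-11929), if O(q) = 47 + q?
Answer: 12076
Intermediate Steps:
O(-5*(-2*3 - 1*14)) - 1*(-11929) = (47 - 5*(-2*3 - 1*14)) - 1*(-11929) = (47 - 5*(-6 - 14)) + 11929 = (47 - 5*(-20)) + 11929 = (47 + 100) + 11929 = 147 + 11929 = 12076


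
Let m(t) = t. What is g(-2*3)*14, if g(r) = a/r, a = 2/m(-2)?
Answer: 7/3 ≈ 2.3333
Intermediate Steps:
a = -1 (a = 2/(-2) = 2*(-½) = -1)
g(r) = -1/r
g(-2*3)*14 = -1/((-2*3))*14 = -1/(-6)*14 = -1*(-⅙)*14 = (⅙)*14 = 7/3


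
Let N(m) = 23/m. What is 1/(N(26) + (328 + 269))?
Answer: 26/15545 ≈ 0.0016726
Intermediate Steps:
1/(N(26) + (328 + 269)) = 1/(23/26 + (328 + 269)) = 1/(23*(1/26) + 597) = 1/(23/26 + 597) = 1/(15545/26) = 26/15545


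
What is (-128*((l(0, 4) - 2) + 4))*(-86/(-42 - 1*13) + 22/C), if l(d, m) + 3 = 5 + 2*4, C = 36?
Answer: -551168/165 ≈ -3340.4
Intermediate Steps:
l(d, m) = 10 (l(d, m) = -3 + (5 + 2*4) = -3 + (5 + 8) = -3 + 13 = 10)
(-128*((l(0, 4) - 2) + 4))*(-86/(-42 - 1*13) + 22/C) = (-128*((10 - 2) + 4))*(-86/(-42 - 1*13) + 22/36) = (-128*(8 + 4))*(-86/(-42 - 13) + 22*(1/36)) = (-128*12)*(-86/(-55) + 11/18) = -1536*(-86*(-1/55) + 11/18) = -1536*(86/55 + 11/18) = -1536*2153/990 = -551168/165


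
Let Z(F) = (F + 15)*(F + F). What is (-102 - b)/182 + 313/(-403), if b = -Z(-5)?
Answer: -5322/2821 ≈ -1.8866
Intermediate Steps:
Z(F) = 2*F*(15 + F) (Z(F) = (15 + F)*(2*F) = 2*F*(15 + F))
b = 100 (b = -2*(-5)*(15 - 5) = -2*(-5)*10 = -1*(-100) = 100)
(-102 - b)/182 + 313/(-403) = (-102 - 1*100)/182 + 313/(-403) = (-102 - 100)*(1/182) + 313*(-1/403) = -202*1/182 - 313/403 = -101/91 - 313/403 = -5322/2821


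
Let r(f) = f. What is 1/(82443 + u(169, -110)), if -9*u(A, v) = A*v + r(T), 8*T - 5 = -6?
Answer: 72/6084617 ≈ 1.1833e-5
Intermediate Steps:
T = -⅛ (T = 5/8 + (⅛)*(-6) = 5/8 - ¾ = -⅛ ≈ -0.12500)
u(A, v) = 1/72 - A*v/9 (u(A, v) = -(A*v - ⅛)/9 = -(-⅛ + A*v)/9 = 1/72 - A*v/9)
1/(82443 + u(169, -110)) = 1/(82443 + (1/72 - ⅑*169*(-110))) = 1/(82443 + (1/72 + 18590/9)) = 1/(82443 + 148721/72) = 1/(6084617/72) = 72/6084617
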